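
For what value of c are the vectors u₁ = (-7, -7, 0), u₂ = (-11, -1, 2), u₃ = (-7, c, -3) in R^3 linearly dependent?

The vectors are dependent exactly when the determinant of the matrix with rows u₁, u₂, u₃ vanishes.
Expanding, det = 14*c + 308.
Setting this to zero gives c = -22.

c = -22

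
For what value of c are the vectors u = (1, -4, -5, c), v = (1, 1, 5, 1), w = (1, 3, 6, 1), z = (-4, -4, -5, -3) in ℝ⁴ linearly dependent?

Place the vectors as rows of a 4×4 matrix; dependence ⇔ determinant zero.
Cofactor expansion gives det = 15 - 30*c.
This vanishes exactly when c = 1/2.

c = 1/2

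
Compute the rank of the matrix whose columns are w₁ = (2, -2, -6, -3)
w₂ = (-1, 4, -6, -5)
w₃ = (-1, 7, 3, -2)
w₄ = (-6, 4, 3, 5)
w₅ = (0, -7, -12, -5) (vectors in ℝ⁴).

rank 4

Row-reduce the 5×4 matrix with these as rows.
There are 4 pivot columns, so rank = 4.
(With 5 elements in a 4-dimensional space the rank is at most 4.)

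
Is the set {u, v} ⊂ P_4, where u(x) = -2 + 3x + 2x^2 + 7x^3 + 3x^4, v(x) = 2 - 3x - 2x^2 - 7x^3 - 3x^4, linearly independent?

Take coordinates with respect to the standard basis {1, x, …, x^4}.
Row-reduce the matrix whose columns are u, v.
The reduction yields 1 nonzero row, so the rank is 1.
Since rank 1 < 2, the set is linearly dependent.

linearly dependent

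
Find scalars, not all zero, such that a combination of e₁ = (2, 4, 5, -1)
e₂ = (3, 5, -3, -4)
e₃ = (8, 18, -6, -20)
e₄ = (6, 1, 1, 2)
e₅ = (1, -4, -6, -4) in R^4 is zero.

2e₁ + 3e₂ - e₃ - e₄ + e₅ = 0

Write the vectors as columns of a matrix and find a nonzero vector in its null space.
A generator of the null space is (2, 3, -1, -1, 1).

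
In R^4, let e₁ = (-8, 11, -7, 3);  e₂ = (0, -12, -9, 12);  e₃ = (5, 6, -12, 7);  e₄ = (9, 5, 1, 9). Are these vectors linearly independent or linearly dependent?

Row-reduce the matrix whose columns are e₁, e₂, e₃, e₄.
The reduction yields 4 nonzero rows, so the rank is 4.
Since rank = 4 (the number of vectors), the set is linearly independent.

linearly independent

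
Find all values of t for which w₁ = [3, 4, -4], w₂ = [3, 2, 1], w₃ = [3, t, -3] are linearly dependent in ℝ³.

t = 18/5

The vectors are dependent exactly when the determinant of the matrix with rows w₁, w₂, w₃ vanishes.
Expanding, det = 54 - 15*t.
Setting this to zero gives t = 18/5.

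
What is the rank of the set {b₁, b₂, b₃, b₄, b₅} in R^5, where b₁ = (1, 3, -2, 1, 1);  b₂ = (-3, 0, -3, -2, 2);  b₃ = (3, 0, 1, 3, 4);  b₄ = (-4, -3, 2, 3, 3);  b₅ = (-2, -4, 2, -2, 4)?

Put the 5×5 matrix [b₁|b₂|b₃|b₄|b₅] into echelon form.
The echelon form has 5 nonzero rows, so the rank is 5.

5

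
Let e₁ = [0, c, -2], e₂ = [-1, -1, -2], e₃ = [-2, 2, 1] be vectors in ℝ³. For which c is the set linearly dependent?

c = -8/5

The vectors are dependent exactly when the determinant of the matrix with rows e₁, e₂, e₃ vanishes.
Expanding, det = 5*c + 8.
Solving 5*c + 8 = 0 yields c = -8/5.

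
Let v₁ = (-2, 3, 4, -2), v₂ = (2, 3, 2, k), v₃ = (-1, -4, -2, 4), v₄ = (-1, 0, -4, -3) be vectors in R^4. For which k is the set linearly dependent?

k = -7/3

Dependence holds iff the 4×4 matrix [v₁ v₂ v₃ v₄] is singular.
Cofactor expansion gives det = -54*k - 126.
Solving -54*k - 126 = 0 yields k = -7/3.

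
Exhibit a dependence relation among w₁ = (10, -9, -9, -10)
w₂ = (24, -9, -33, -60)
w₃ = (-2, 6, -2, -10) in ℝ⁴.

Solve the homogeneous system with w₁, w₂, w₃ as columns by row-reducing the coefficient matrix.
One solution (up to scaling) is (3, -1, 3).

3w₁ - w₂ + 3w₃ = 0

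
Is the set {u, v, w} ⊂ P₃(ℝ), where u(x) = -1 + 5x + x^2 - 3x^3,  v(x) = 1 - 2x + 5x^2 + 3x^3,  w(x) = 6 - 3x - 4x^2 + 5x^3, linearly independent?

Take coordinates with respect to the standard basis {1, x, …, x^3}.
Place the vectors as rows of a 3×4 matrix and reduce to echelon form.
The reduction yields 3 nonzero rows, so the rank is 3.
Since rank = 3 (the number of vectors), the set is linearly independent.

linearly independent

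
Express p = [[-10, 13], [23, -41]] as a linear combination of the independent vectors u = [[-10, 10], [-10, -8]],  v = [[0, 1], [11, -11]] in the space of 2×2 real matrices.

Work in coordinates with respect to the standard basis {E₁₁, E₁₂, E₂₁, E₂₂}.
Since u, v are independent, the coefficients expressing p are uniquely determined by a linear system.
Back-substitution yields (a₁, a₂) = (1, 3).

p = u + 3v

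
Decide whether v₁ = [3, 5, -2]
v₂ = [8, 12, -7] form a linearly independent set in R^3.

linearly independent

Row-reduce the matrix whose columns are v₁, v₂.
The reduction yields 2 nonzero rows, so the rank is 2.
Since rank = 2 (the number of vectors), the set is linearly independent.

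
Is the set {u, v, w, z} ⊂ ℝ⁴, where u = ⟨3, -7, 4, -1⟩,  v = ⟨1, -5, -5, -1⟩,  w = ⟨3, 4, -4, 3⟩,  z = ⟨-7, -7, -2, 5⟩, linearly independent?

linearly independent

Form the 4×4 matrix with these as columns; its determinant is 2948.
A nonzero determinant means the columns are linearly independent.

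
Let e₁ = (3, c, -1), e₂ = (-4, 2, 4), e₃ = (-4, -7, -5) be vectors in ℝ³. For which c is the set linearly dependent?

The vectors are dependent exactly when the determinant of the matrix with rows e₁, e₂, e₃ vanishes.
Cofactor expansion gives det = 18 - 36*c.
Setting this to zero gives c = 1/2.

c = 1/2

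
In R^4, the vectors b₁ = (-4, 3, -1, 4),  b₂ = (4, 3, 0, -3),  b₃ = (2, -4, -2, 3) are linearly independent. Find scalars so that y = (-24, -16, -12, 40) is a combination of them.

Write y = α₁b₁ + … + α₃b₃ and equate components.
Back-substitution yields (α₁, α₂, α₃) = (4, -4, 4).

y = 4b₁ - 4b₂ + 4b₃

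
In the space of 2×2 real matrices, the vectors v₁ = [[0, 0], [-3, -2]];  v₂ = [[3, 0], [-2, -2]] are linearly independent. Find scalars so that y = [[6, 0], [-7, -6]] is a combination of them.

y = v₁ + 2v₂

Work in coordinates with respect to the standard basis {E₁₁, E₁₂, E₂₁, E₂₂}.
Write y = c₁v₁ + c₂v₂ and equate components.
Row-reducing the augmented matrix gives the unique coefficients (c₁, c₂) = (1, 2).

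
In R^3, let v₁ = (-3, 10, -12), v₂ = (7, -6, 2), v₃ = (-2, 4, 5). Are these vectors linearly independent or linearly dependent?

Form the 3×3 matrix with these as columns; its determinant is -468.
A nonzero determinant means the columns are linearly independent.

linearly independent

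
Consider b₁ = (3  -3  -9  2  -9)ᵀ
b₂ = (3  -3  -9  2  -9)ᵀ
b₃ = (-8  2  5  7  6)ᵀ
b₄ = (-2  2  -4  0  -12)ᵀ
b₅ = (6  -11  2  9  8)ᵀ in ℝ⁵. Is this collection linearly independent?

Two of the vectors are equal, giving an immediate dependence.

linearly dependent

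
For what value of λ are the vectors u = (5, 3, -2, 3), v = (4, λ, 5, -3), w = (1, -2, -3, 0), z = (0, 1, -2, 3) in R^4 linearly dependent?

The vectors are dependent exactly when the determinant of the matrix with rows u, v, w, z vanishes.
Cofactor expansion gives det = 135 - 45*λ.
Setting this to zero gives λ = 3.

λ = 3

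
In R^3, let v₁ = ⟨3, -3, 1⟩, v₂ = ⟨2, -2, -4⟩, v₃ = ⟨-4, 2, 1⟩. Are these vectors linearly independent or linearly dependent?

linearly independent

Form the 3×3 matrix with these as columns; its determinant is -28.
A nonzero determinant means the columns are linearly independent.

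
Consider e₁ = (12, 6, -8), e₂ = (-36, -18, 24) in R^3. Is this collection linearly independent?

Row-reduce the matrix whose columns are e₁, e₂.
The reduction yields 1 nonzero row, so the rank is 1.
Since rank 1 < 2, the set is linearly dependent.

linearly dependent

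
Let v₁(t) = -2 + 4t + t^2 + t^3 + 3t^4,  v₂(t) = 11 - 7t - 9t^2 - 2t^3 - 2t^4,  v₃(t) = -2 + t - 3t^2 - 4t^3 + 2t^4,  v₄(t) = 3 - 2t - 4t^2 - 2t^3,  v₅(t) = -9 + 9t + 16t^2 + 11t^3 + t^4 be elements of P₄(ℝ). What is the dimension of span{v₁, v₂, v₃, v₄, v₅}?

Pass to coordinate vectors with respect to the basis {1, t, …, t^4}.
Row-reduce the 5×5 matrix with these as rows.
There are 3 pivot columns, so rank = 3.

dim = 3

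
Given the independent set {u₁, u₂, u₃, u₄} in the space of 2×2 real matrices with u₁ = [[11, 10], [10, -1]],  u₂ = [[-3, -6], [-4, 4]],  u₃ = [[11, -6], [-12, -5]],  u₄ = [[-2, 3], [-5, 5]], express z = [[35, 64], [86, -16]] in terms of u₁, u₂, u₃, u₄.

z = 4u₁ - 3u₂ - 2u₃ - 2u₄

Identify each element with its coordinate vector in ℝ⁴ via {E₁₁, E₁₂, E₂₁, E₂₂}.
Write z = α₁u₁ + … + α₄u₄ and equate components.
Back-substitution yields (α₁, …, α₄) = (4, -3, -2, -2).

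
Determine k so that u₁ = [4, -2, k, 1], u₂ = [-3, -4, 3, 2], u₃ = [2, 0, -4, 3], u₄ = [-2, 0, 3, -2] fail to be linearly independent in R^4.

k = -5/4

The set is linearly dependent precisely when det[u₁; u₂; u₃; u₄] = 0.
The determinant works out to 8*k + 10.
Setting this to zero gives k = -5/4.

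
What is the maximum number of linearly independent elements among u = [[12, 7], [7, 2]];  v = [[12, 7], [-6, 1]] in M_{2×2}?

Pass to coordinate vectors with respect to the basis {E₁₁, E₁₂, E₂₁, E₂₂}.
Row-reduce the 2×4 matrix with these as rows.
The echelon form has 2 nonzero rows, so the rank is 2.

2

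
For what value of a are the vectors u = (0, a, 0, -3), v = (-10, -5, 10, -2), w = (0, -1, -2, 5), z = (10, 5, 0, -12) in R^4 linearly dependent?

a = 15/11

Dependence holds iff the 4×4 matrix [u v w z] is singular.
Expanding, det = 300 - 220*a.
Solving 300 - 220*a = 0 yields a = 15/11.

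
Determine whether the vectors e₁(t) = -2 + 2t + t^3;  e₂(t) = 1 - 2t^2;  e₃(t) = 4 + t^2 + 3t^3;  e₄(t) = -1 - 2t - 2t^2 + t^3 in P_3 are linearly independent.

Take coordinates with respect to the standard basis {1, t, …, t^3}.
The matrix [e₁|e₂|e₃|e₄] has determinant -84.
A nonzero determinant means the columns are linearly independent.

linearly independent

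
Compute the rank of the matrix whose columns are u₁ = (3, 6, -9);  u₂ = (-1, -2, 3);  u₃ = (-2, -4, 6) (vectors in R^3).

1

Row-reduce the 3×3 matrix with these as rows.
There is 1 pivot column, so rank = 1.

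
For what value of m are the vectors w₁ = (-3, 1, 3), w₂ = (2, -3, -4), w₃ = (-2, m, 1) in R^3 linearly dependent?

m = -1/2

The vectors are dependent exactly when the determinant of the matrix with rows w₁, w₂, w₃ vanishes.
Expanding, det = -6*m - 3.
Solving -6*m - 3 = 0 yields m = -1/2.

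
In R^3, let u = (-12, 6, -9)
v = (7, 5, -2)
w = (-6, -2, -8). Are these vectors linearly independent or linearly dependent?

linearly independent

Place the vectors as rows of a 3×3 matrix and reduce to echelon form.
The reduction yields 3 nonzero rows, so the rank is 3.
Since rank = 3 (the number of vectors), the set is linearly independent.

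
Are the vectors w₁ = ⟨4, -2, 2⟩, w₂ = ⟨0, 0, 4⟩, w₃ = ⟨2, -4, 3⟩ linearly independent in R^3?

linearly independent

Row-reduce the matrix whose columns are w₁, w₂, w₃.
The reduction yields 3 nonzero rows, so the rank is 3.
Since rank = 3 (the number of vectors), the set is linearly independent.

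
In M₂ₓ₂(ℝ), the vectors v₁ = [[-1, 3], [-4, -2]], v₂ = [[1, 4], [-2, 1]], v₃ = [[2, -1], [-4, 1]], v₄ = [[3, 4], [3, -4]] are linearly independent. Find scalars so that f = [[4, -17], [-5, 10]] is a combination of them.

Work in coordinates with respect to the standard basis {E₁₁, E₁₂, E₂₁, E₂₂}.
Set up the augmented matrix [v₁ | v₂ | v₃ | v₄ | f] and row-reduce.
The system has the unique solution (a₁, …, a₄) = (-2, -1, 3, -1).

f = -2v₁ - v₂ + 3v₃ - v₄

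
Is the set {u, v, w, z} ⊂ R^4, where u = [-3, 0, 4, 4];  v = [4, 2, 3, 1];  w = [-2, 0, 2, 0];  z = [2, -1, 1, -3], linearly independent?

The matrix [u|v|w|z] has determinant -114.
A nonzero determinant means the columns are linearly independent.

linearly independent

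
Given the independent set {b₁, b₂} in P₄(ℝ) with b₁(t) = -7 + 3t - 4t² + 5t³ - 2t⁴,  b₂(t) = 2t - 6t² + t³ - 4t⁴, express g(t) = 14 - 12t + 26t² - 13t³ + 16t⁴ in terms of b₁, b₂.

Work in coordinates with respect to the standard basis {1, t, …, t⁴}.
Solve the system with b₁, b₂ as columns and g as the right-hand side.
Row-reducing the augmented matrix gives the unique coefficients (c₁, c₂) = (-2, -3).

g = -2b₁ - 3b₂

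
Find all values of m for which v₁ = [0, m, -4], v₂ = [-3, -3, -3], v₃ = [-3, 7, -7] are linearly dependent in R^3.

m = 10

The vectors are dependent exactly when the determinant of the matrix with rows v₁, v₂, v₃ vanishes.
Cofactor expansion gives det = 120 - 12*m.
Setting this to zero gives m = 10.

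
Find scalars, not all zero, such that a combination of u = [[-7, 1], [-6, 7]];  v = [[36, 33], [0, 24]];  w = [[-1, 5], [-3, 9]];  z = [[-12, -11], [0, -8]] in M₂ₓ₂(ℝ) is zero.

v + 3z = 0

Take coordinates with respect to {E₁₁, E₁₂, E₂₁, E₂₂}.
Row-reduce the matrix with u, v, w, z as columns; the null space gives the coefficients.
The free variable yields coefficients (0, 1, 0, 3) (any nonzero multiple also works).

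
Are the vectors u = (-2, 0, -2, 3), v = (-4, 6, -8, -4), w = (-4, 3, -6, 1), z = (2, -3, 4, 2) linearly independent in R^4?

linearly dependent

Form the 4×4 matrix with these as columns; its determinant is 0.
A zero determinant means the columns are linearly dependent.
Indeed 2u + v - 2w = 0.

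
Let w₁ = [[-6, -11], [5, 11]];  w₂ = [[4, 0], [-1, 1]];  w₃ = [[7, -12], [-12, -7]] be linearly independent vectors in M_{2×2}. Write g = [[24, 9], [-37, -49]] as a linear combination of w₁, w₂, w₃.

g = -3w₁ - 2w₂ + 2w₃

Identify each element with its coordinate vector in ℝ⁴ via {E₁₁, E₁₂, E₂₁, E₂₂}.
Write g = c₁w₁ + … + c₃w₃ and equate components.
Row-reducing the augmented matrix gives the unique coefficients (c₁, c₂, c₃) = (-3, -2, 2).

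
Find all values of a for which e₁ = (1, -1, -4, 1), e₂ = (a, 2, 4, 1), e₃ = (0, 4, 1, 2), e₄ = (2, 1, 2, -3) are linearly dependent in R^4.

a = -13/6

The set is linearly dependent precisely when det[e₁; e₂; e₃; e₄] = 0.
Cofactor expansion gives det = 42*a + 91.
This vanishes exactly when a = -13/6.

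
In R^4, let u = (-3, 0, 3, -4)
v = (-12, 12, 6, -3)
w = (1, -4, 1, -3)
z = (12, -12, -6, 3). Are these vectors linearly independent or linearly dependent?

The matrix [u|v|w|z] has determinant 0.
A zero determinant means the columns are linearly dependent.

linearly dependent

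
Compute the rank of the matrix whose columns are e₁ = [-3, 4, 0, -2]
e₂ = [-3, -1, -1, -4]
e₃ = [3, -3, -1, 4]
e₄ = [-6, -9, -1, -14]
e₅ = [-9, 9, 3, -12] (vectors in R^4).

rank 3

Row-reduce the 5×4 matrix with these as rows.
Reduction leaves 3 leading entries, giving rank 3.
(With 5 elements in a 4-dimensional space the rank is at most 4.)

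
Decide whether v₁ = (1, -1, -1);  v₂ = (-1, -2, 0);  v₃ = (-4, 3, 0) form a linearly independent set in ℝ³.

linearly independent

The matrix [v₁|v₂|v₃] has determinant 11.
A nonzero determinant means the columns are linearly independent.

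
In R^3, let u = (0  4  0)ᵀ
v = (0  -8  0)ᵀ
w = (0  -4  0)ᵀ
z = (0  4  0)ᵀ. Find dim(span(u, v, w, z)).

dim = 1

Form the matrix with u, v, w, z as columns and reduce.
There is 1 pivot column, so rank = 1.
(With 4 elements in a 3-dimensional space the rank is at most 3.)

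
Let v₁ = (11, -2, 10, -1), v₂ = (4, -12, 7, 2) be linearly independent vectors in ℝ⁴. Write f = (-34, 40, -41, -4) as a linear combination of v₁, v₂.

f = -2v₁ - 3v₂

Write f = c₁v₁ + c₂v₂ and equate components.
Row-reducing the augmented matrix gives the unique coefficients (c₁, c₂) = (-2, -3).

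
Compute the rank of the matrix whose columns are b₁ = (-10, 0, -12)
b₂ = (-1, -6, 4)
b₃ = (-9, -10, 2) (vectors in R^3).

Form the matrix with b₁, b₂, b₃ as columns and reduce.
Exactly 3 pivots survive; hence the rank is 3.

3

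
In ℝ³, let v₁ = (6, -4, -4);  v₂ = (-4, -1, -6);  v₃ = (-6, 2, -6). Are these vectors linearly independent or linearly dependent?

The matrix [v₁|v₂|v₃] has determinant 116.
A nonzero determinant means the columns are linearly independent.

linearly independent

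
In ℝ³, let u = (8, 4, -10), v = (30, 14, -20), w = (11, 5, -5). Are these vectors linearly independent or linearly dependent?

linearly dependent

Row-reduce the matrix whose columns are u, v, w.
The reduction yields 2 nonzero rows, so the rank is 2.
Since rank 2 < 3, the set is linearly dependent.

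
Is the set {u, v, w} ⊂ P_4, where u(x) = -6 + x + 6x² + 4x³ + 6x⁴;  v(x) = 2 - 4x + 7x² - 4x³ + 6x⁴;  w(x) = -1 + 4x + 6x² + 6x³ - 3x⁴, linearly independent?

Take coordinates with respect to the standard basis {1, x, …, x⁴}.
Row-reduce the matrix whose columns are u, v, w.
The reduction yields 3 nonzero rows, so the rank is 3.
Since rank = 3 (the number of vectors), the set is linearly independent.

linearly independent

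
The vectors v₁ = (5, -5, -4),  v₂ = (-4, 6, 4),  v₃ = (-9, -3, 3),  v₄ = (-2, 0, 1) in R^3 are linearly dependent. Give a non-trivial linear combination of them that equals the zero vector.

Solve the homogeneous system with v₁, v₂, v₃, v₄ as columns by row-reducing the coefficient matrix.
The free variable yields coefficients (3, 3, 1, -3) (any nonzero multiple also works).

3v₁ + 3v₂ + v₃ - 3v₄ = 0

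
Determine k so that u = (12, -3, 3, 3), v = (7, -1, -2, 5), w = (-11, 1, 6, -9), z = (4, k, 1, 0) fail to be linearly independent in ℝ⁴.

k = -1

Place the vectors as rows of a 4×4 matrix; dependence ⇔ determinant zero.
The determinant works out to -60*k - 60.
Solving -60*k - 60 = 0 yields k = -1.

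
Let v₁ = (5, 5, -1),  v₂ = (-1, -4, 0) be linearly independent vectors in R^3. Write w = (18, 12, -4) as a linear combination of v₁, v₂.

Solve the system with v₁, v₂ as columns and w as the right-hand side.
Back-substitution yields (a₁, a₂) = (4, 2).

w = 4v₁ + 2v₂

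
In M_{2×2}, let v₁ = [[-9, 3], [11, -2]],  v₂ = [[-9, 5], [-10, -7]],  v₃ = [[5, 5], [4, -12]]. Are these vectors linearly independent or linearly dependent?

Take coordinates with respect to the standard basis {E₁₁, E₁₂, E₂₁, E₂₂}.
Row-reduce the matrix whose columns are v₁, v₂, v₃.
The reduction yields 3 nonzero rows, so the rank is 3.
Since rank = 3 (the number of vectors), the set is linearly independent.

linearly independent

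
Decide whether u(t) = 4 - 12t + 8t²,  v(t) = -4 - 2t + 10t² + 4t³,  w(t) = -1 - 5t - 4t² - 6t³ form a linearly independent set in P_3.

Write each element as a coordinate vector in ℝ⁴ using {1, t, …, t³}.
Place the vectors as rows of a 3×4 matrix and reduce to echelon form.
The reduction yields 3 nonzero rows, so the rank is 3.
Since rank = 3 (the number of vectors), the set is linearly independent.

linearly independent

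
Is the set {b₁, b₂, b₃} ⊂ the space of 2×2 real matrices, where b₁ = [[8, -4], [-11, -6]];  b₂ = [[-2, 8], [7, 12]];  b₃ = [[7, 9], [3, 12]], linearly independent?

linearly independent

Take coordinates with respect to the standard basis {E₁₁, E₁₂, E₂₁, E₂₂}.
Row-reduce the matrix whose columns are b₁, b₂, b₃.
The reduction yields 3 nonzero rows, so the rank is 3.
Since rank = 3 (the number of vectors), the set is linearly independent.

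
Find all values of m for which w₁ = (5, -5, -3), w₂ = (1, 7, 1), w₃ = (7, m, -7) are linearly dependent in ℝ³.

The vectors are dependent exactly when the determinant of the matrix with rows w₁, w₂, w₃ vanishes.
Expanding, det = -8*m - 168.
Setting this to zero gives m = -21.

m = -21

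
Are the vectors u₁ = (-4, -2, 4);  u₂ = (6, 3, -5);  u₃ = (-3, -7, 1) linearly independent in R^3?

linearly independent

The matrix [u₁|u₂|u₃] has determinant -22.
A nonzero determinant means the columns are linearly independent.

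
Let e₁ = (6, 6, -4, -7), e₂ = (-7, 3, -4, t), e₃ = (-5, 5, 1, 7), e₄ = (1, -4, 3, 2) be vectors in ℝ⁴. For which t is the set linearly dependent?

t = -1/6

Place the vectors as rows of a 4×4 matrix; dependence ⇔ determinant zero.
Cofactor expansion gives det = 150*t + 25.
This vanishes exactly when t = -1/6.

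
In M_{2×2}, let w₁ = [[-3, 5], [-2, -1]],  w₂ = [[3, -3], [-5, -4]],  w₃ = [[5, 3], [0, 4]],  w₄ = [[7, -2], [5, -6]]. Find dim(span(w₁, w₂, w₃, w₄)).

dim = 4

Represent each element by its coordinate vector in ℝ⁴.
Row-reduce the 4×4 matrix with these as rows.
The echelon form has 4 nonzero rows, so the rank is 4.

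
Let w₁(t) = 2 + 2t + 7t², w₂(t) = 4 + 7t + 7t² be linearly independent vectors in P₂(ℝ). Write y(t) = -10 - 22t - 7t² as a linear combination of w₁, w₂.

Identify each element with its coordinate vector in ℝ³ via {1, t, t²}.
Write y = α₁w₁ + α₂w₂ and equate components.
Back-substitution yields (α₁, α₂) = (3, -4).

y = 3w₁ - 4w₂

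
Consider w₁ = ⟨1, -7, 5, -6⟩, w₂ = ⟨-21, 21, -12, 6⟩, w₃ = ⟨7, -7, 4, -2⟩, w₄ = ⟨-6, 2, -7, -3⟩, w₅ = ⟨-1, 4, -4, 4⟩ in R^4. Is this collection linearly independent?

There are 5 vectors in a 4-dimensional space, so they cannot be linearly independent.

linearly dependent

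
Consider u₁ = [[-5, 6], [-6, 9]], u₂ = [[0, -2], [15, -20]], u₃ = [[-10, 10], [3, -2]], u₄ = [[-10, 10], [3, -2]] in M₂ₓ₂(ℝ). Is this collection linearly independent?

Take coordinates with respect to the standard basis {E₁₁, E₁₂, E₂₁, E₂₂}.
Two of the vectors are equal, giving an immediate dependence.

linearly dependent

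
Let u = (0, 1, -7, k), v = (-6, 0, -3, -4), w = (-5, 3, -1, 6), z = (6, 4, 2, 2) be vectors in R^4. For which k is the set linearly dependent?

Place the vectors as rows of a 4×4 matrix; dependence ⇔ determinant zero.
The determinant works out to -54*k - 1782.
This vanishes exactly when k = -33.

k = -33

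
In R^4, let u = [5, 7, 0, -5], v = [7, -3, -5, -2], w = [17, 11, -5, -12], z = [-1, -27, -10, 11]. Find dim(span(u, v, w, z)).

Put the 4×4 matrix [u|v|w|z] into echelon form.
There are 2 pivot columns, so rank = 2.

dim = 2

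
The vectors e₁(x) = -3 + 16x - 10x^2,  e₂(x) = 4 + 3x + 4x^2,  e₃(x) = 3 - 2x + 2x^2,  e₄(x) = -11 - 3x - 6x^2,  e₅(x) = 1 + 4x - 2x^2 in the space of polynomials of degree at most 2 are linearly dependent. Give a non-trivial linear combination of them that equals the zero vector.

Take coordinates with respect to {1, x, x^2}.
Write the vectors as columns of a matrix and find a nonzero vector in its null space.
The free variable yields coefficients (1, 3, 8, 3, 0) (any nonzero multiple also works).

e₁ + 3e₂ + 8e₃ + 3e₄ = 0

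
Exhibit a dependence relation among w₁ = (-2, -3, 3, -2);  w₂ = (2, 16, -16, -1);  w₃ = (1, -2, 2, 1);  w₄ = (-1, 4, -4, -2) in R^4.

Write the vectors as columns of a matrix and find a nonzero vector in its null space.
The free variable yields coefficients (2, 1, -1, -3) (any nonzero multiple also works).

2w₁ + w₂ - w₃ - 3w₄ = 0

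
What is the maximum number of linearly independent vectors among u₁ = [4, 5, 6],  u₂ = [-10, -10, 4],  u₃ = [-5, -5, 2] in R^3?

Apply Gaussian elimination to the matrix whose rows are u₁, u₂, u₃.
There are 2 pivot columns, so rank = 2.

2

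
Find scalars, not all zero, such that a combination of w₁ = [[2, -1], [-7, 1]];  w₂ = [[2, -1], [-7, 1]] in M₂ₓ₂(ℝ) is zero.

w₁ - w₂ = 0

Write each element as a vector in ℝ⁴ using {E₁₁, E₁₂, E₂₁, E₂₂}.
Set up α₁w₁ + α₂w₂ = 0 and solve the homogeneous system.
One solution (up to scaling) is (1, -1).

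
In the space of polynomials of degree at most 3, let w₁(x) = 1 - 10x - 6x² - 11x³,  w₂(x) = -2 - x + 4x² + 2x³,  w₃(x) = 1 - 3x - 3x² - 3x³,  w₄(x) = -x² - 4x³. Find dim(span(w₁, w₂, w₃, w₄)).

3

Pass to coordinate vectors with respect to the basis {1, x, …, x³}.
Put the 4×4 matrix [w₁|w₂|w₃|w₄] into echelon form.
There are 3 pivot columns, so rank = 3.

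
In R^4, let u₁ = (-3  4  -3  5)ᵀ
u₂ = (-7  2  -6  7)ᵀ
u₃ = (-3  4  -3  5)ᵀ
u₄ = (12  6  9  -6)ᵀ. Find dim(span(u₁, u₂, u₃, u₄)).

2

Apply Gaussian elimination to the matrix whose rows are u₁, u₂, u₃, u₄.
The echelon form has 2 nonzero rows, so the rank is 2.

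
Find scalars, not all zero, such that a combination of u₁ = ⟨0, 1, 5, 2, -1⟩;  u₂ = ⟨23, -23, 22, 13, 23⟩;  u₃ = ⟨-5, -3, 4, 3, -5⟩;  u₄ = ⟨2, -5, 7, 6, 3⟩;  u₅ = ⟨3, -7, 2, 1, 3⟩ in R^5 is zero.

Solve the homogeneous system with u₁, u₂, u₃, u₄, u₅ as columns by row-reducing the coefficient matrix.
One solution (up to scaling) is (2, -1, -2, 2, 3).

2u₁ - u₂ - 2u₃ + 2u₄ + 3u₅ = 0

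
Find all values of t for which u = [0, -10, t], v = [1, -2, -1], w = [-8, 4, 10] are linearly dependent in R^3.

The vectors are dependent exactly when the determinant of the matrix with rows u, v, w vanishes.
Expanding, det = 20 - 12*t.
Solving 20 - 12*t = 0 yields t = 5/3.

t = 5/3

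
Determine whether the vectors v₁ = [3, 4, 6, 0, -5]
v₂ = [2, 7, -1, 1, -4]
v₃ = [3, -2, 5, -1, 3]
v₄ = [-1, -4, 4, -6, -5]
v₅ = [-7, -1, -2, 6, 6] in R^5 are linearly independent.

linearly independent

The matrix [v₁|v₂|v₃|v₄|v₅] has determinant 5700.
A nonzero determinant means the columns are linearly independent.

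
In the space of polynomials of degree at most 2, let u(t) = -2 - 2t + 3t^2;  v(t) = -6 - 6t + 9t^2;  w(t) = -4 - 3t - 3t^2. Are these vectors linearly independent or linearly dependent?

linearly dependent

Take coordinates with respect to the standard basis {1, t, t^2}.
The matrix [u|v|w] has determinant 0.
A zero determinant means the columns are linearly dependent.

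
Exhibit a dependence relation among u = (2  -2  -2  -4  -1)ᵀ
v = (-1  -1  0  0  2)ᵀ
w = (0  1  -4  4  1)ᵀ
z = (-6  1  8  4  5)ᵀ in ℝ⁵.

Write the vectors as columns of a matrix and find a nonzero vector in its null space.
The free variable yields coefficients (2, -2, 1, 1) (any nonzero multiple also works).

2u - 2v + w + z = 0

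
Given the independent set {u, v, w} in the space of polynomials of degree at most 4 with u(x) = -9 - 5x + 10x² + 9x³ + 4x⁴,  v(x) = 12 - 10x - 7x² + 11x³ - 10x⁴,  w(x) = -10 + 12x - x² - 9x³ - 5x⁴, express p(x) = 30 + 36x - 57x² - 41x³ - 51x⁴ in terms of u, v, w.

p = -4u + 2v + 3w

Identify each element with its coordinate vector in ℝ⁵ via {1, x, …, x⁴}.
Solve the system with u, v, w as columns and p as the right-hand side.
Back-substitution yields (α₁, α₂, α₃) = (-4, 2, 3).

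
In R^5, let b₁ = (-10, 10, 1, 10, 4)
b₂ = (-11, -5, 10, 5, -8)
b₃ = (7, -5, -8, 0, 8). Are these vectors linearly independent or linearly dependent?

Place the vectors as rows of a 3×5 matrix and reduce to echelon form.
The reduction yields 3 nonzero rows, so the rank is 3.
Since rank = 3 (the number of vectors), the set is linearly independent.

linearly independent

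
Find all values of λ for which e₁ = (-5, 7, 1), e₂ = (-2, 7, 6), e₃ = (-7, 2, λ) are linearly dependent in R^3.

The vectors are dependent exactly when the determinant of the matrix with rows e₁, e₂, e₃ vanishes.
Cofactor expansion gives det = -21*λ - 189.
Setting this to zero gives λ = -9.

λ = -9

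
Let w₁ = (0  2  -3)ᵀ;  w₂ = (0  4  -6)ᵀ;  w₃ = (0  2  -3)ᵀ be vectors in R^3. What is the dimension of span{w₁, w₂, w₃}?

Apply Gaussian elimination to the matrix whose rows are w₁, w₂, w₃.
Reduction leaves 1 leading entry, giving rank 1.

dim = 1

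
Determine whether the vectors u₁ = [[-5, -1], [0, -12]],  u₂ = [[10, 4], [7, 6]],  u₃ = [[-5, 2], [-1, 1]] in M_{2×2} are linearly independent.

Write each element as a coordinate vector in ℝ⁴ using {E₁₁, E₁₂, E₂₁, E₂₂}.
Place the vectors as rows of a 3×4 matrix and reduce to echelon form.
The reduction yields 3 nonzero rows, so the rank is 3.
Since rank = 3 (the number of vectors), the set is linearly independent.

linearly independent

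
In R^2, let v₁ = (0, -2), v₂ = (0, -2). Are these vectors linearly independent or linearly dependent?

linearly dependent

Two of the vectors are equal, giving an immediate dependence.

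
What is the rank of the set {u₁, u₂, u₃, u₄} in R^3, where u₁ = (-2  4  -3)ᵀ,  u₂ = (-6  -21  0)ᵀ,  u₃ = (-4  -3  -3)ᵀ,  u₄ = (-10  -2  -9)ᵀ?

Row-reduce the 4×3 matrix with these as rows.
The echelon form has 2 nonzero rows, so the rank is 2.
(With 4 elements in a 3-dimensional space the rank is at most 3.)

rank 2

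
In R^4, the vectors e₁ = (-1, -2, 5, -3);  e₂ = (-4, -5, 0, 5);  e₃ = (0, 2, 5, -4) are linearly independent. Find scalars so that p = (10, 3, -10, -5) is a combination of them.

p = 2e₁ - 3e₂ - 4e₃

Set up the augmented matrix [e₁ | e₂ | e₃ | p] and row-reduce.
Back-substitution yields (a₁, a₂, a₃) = (2, -3, -4).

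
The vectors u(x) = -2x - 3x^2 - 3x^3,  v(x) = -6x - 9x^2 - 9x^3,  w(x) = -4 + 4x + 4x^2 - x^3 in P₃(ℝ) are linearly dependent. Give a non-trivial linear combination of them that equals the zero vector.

3u - v = 0

Take coordinates with respect to {1, x, …, x^3}.
Write the vectors as columns of a matrix and find a nonzero vector in its null space.
The free variable yields coefficients (3, -1, 0) (any nonzero multiple also works).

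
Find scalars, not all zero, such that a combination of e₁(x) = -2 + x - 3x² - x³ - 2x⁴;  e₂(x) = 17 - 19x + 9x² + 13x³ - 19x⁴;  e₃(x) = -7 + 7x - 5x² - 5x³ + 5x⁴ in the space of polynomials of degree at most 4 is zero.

2e₁ - e₂ - 3e₃ = 0

Write each element as a vector in ℝ⁵ using {1, x, …, x⁴}.
Row-reduce the matrix with e₁, e₂, e₃ as columns; the null space gives the coefficients.
A generator of the null space is (2, -1, -3).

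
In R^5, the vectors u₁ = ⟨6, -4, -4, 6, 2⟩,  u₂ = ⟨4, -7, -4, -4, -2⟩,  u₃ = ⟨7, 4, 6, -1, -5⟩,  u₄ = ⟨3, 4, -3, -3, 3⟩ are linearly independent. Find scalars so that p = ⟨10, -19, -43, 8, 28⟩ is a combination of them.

Set up the augmented matrix [u₁ | u₂ | u₃ | u₄ | p] and row-reduce.
Row-reducing the augmented matrix gives the unique coefficients (c₁, …, c₄) = (3, 1, -3, 3).

p = 3u₁ + u₂ - 3u₃ + 3u₄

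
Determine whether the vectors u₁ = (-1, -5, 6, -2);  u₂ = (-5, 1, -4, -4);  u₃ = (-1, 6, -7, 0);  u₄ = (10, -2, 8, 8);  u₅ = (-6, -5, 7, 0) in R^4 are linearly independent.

There are 5 vectors in a 4-dimensional space, so they cannot be linearly independent.

linearly dependent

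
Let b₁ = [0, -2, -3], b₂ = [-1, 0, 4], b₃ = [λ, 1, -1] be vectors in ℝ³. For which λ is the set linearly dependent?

The set is linearly dependent precisely when det[b₁; b₂; b₃] = 0.
Cofactor expansion gives det = 5 - 8*λ.
This vanishes exactly when λ = 5/8.

λ = 5/8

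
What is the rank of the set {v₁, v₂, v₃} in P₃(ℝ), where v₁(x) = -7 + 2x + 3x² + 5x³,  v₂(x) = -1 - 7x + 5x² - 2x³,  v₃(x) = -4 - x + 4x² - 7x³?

rank 3

Pass to coordinate vectors with respect to the basis {1, x, …, x³}.
Put the 4×3 matrix [v₁|v₂|v₃] into echelon form.
There are 3 pivot columns, so rank = 3.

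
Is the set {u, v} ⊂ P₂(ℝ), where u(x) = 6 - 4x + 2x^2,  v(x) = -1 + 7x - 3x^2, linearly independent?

linearly independent

Write each element as a coordinate vector in ℝ³ using {1, x, x^2}.
Place the vectors as rows of a 2×3 matrix and reduce to echelon form.
The reduction yields 2 nonzero rows, so the rank is 2.
Since rank = 2 (the number of vectors), the set is linearly independent.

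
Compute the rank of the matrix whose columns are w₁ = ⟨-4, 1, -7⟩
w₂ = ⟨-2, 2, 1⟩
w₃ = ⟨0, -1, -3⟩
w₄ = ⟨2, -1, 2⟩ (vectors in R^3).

rank 2

Put the 3×4 matrix [w₁|w₂|w₃|w₄] into echelon form.
Reduction leaves 2 leading entries, giving rank 2.
(With 4 elements in a 3-dimensional space the rank is at most 3.)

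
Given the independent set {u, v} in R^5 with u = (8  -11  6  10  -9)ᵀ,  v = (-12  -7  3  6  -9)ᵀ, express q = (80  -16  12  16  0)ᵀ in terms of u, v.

q = 4u - 4v

Write q = a₁u + a₂v and equate components.
Back-substitution yields (a₁, a₂) = (4, -4).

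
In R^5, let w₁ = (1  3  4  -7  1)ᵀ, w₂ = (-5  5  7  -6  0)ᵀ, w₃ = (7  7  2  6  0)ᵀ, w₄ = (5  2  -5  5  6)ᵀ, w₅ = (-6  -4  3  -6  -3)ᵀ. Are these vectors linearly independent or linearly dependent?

The matrix [w₁|w₂|w₃|w₄|w₅] has determinant 2953.
A nonzero determinant means the columns are linearly independent.

linearly independent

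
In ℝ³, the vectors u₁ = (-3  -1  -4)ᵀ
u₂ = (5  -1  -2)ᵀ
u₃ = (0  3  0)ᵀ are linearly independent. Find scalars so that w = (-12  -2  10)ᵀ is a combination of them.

Write w = α₁u₁ + … + α₃u₃ and equate components.
Row-reducing the augmented matrix gives the unique coefficients (α₁, α₂, α₃) = (-1, -3, -2).

w = -u₁ - 3u₂ - 2u₃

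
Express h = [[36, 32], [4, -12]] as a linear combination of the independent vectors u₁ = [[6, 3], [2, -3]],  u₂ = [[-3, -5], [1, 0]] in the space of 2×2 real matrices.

h = 4u₁ - 4u₂

Work in coordinates with respect to the standard basis {E₁₁, E₁₂, E₂₁, E₂₂}.
Since u₁, u₂ are independent, the coefficients expressing h are uniquely determined by a linear system.
The system has the unique solution (a₁, a₂) = (4, -4).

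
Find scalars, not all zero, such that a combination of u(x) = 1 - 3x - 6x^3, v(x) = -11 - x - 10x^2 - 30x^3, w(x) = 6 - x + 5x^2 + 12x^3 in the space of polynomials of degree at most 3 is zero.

Take coordinates with respect to {1, x, …, x^3}.
Solve the homogeneous system with u, v, w as columns by row-reducing the coefficient matrix.
The free variable yields coefficients (1, -1, -2) (any nonzero multiple also works).

u - v - 2w = 0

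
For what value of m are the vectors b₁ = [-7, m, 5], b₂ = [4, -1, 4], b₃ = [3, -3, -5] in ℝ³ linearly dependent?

m = 41/8

Place the vectors as rows of a 3×3 matrix; dependence ⇔ determinant zero.
The determinant works out to 32*m - 164.
Solving 32*m - 164 = 0 yields m = 41/8.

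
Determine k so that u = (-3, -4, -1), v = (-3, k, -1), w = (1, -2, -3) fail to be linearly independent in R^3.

k = -4

The set is linearly dependent precisely when det[u; v; w] = 0.
The determinant works out to 10*k + 40.
Solving 10*k + 40 = 0 yields k = -4.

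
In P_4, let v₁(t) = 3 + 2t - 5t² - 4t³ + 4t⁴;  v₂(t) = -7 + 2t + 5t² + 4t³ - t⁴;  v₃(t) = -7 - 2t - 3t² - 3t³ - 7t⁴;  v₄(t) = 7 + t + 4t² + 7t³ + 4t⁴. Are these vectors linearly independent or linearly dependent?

Write each element as a coordinate vector in ℝ⁵ using {1, t, …, t⁴}.
Place the vectors as rows of a 4×5 matrix and reduce to echelon form.
The reduction yields 4 nonzero rows, so the rank is 4.
Since rank = 4 (the number of vectors), the set is linearly independent.

linearly independent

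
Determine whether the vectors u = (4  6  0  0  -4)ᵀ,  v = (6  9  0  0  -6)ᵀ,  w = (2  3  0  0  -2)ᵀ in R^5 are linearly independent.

linearly dependent

Place the vectors as rows of a 3×5 matrix and reduce to echelon form.
The reduction yields 1 nonzero row, so the rank is 1.
Since rank 1 < 3, the set is linearly dependent.
Indeed 3u - 2v = 0.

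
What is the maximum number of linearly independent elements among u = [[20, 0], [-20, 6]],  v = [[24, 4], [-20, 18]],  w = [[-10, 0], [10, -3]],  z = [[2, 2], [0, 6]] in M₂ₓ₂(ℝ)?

Use coordinates relative to {E₁₁, E₁₂, E₂₁, E₂₂}.
Form the matrix with u, v, w, z as columns and reduce.
There are 2 pivot columns, so rank = 2.

2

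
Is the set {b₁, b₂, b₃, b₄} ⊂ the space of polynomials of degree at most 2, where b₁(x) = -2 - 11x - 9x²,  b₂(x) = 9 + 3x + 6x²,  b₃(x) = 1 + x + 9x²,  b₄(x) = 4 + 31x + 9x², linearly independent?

linearly dependent

Take coordinates with respect to the standard basis {1, x, x²}.
There are 4 vectors in a 3-dimensional space, so they cannot be linearly independent.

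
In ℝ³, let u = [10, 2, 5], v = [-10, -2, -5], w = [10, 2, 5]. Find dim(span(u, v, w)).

Put the 3×3 matrix [u|v|w] into echelon form.
Exactly 1 pivot survives; hence the rank is 1.

1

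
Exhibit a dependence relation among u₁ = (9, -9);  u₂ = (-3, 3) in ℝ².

Set up α₁u₁ + α₂u₂ = 0 and solve the homogeneous system.
A generator of the null space is (1, 3).

u₁ + 3u₂ = 0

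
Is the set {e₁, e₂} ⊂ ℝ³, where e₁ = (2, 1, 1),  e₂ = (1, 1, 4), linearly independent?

linearly independent

Place the vectors as rows of a 2×3 matrix and reduce to echelon form.
The reduction yields 2 nonzero rows, so the rank is 2.
Since rank = 2 (the number of vectors), the set is linearly independent.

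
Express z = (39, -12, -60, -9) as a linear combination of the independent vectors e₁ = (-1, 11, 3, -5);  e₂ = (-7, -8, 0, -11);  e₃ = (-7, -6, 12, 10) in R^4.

Since e₁, e₂, e₃ are independent, the coefficients expressing z are uniquely determined by a linear system.
Back-substitution yields (c₁, c₂, c₃) = (-4, -1, -4).

z = -4e₁ - e₂ - 4e₃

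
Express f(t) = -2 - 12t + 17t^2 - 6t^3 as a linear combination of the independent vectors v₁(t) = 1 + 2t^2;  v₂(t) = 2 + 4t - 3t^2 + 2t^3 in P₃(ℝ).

Identify each element with its coordinate vector in ℝ⁴ via {1, t, …, t^3}.
Solve the system with v₁, v₂ as columns and f as the right-hand side.
Back-substitution yields (c₁, c₂) = (4, -3).

f = 4v₁ - 3v₂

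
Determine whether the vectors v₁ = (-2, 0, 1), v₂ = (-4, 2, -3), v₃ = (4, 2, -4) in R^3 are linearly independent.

linearly independent

Row-reduce the matrix whose columns are v₁, v₂, v₃.
The reduction yields 3 nonzero rows, so the rank is 3.
Since rank = 3 (the number of vectors), the set is linearly independent.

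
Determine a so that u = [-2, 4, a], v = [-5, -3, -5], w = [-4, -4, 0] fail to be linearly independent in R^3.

The set is linearly dependent precisely when det[u; v; w] = 0.
Expanding, det = 8*a + 120.
This vanishes exactly when a = -15.

a = -15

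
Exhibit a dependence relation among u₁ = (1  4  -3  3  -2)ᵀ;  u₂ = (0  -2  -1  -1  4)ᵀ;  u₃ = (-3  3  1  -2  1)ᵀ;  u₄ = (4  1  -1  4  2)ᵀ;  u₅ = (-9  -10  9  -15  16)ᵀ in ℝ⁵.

Set up α₁u₁ + … + α₅u₅ = 0 and solve the homogeneous system.
One solution (up to scaling) is (3, -2, -2, 0, 1).

3u₁ - 2u₂ - 2u₃ + u₅ = 0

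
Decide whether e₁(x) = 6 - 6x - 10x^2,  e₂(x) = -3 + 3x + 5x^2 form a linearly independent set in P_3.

Take coordinates with respect to the standard basis {1, x, …, x^3}.
Place the vectors as rows of a 2×4 matrix and reduce to echelon form.
The reduction yields 1 nonzero row, so the rank is 1.
Since rank 1 < 2, the set is linearly dependent.

linearly dependent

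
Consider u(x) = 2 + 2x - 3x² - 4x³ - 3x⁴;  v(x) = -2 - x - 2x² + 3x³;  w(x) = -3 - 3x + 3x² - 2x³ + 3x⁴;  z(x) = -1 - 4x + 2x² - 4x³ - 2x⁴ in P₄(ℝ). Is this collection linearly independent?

Write each element as a coordinate vector in ℝ⁵ using {1, x, …, x⁴}.
Row-reduce the matrix whose columns are u, v, w, z.
The reduction yields 4 nonzero rows, so the rank is 4.
Since rank = 4 (the number of vectors), the set is linearly independent.

linearly independent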